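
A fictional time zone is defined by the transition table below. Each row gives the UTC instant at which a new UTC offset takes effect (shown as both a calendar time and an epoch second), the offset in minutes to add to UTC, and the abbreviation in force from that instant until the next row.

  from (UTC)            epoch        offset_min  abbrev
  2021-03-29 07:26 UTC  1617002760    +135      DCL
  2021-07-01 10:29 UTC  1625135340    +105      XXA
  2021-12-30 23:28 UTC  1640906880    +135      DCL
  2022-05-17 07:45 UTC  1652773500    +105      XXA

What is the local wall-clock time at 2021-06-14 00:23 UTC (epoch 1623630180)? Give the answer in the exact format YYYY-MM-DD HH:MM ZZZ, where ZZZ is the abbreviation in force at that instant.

2021-06-14 02:38 DCL

Query: 2021-06-14 00:23 UTC
Rule 1/4 (DCL, +02:15): 2021-03-29 07:26 UTC ≤ query < 2021-07-01 10:29 UTC
0·60 + 23 + 135 = 158 min
158 = 0·1440 + 158; 158 = 2·60 + 38 → 02:38, same day
→ 2021-06-14 02:38 DCL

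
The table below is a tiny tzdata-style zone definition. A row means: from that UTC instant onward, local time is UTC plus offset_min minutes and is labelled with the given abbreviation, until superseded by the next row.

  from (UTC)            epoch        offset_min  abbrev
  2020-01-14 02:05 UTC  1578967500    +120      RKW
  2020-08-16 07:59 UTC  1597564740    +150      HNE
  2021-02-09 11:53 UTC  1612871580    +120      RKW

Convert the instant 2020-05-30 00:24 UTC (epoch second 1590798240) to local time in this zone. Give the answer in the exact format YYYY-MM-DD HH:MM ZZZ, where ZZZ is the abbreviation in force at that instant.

Query: 2020-05-30 00:24 UTC
Rule 1/3 (RKW, +02:00): 2020-01-14 02:05 UTC ≤ query < 2020-08-16 07:59 UTC
0·60 + 24 + 120 = 144 min
144 = 0·1440 + 144; 144 = 2·60 + 24 → 02:24, same day
→ 2020-05-30 02:24 RKW

2020-05-30 02:24 RKW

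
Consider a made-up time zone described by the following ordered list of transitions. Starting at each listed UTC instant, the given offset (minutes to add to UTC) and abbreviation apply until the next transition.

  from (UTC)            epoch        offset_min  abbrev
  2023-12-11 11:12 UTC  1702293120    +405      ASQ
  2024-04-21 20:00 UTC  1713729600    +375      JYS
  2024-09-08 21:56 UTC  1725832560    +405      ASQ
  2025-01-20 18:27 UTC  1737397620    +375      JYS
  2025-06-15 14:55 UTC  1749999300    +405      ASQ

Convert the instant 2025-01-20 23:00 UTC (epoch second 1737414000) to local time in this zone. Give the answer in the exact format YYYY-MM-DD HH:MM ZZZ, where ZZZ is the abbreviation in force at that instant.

2025-01-21 05:15 JYS

Query: 2025-01-20 23:00 UTC
Rule 4/5 (JYS, +06:15): 2025-01-20 18:27 UTC ≤ query < 2025-06-15 14:55 UTC
23·60 + 0 + 375 = 1755 min
1755 = 1·1440 + 315; 315 = 5·60 + 15 → 05:15, 2025-01-20 + 1 day = 2025-01-21
→ 2025-01-21 05:15 JYS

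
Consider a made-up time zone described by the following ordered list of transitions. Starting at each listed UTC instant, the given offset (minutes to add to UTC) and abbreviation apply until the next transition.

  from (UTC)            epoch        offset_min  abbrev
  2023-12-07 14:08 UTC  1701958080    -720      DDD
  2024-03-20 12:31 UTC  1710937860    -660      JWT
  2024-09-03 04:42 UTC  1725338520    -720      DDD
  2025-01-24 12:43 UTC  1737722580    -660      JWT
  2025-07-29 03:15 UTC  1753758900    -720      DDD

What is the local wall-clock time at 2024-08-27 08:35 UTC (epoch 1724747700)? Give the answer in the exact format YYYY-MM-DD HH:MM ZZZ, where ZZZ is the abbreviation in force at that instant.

2024-08-26 21:35 JWT

Query: 2024-08-27 08:35 UTC
Rule 2/5 (JWT, -11:00): 2024-03-20 12:31 UTC ≤ query < 2024-09-03 04:42 UTC
8·60 + 35 - 660 = -145 min
-145 = -1·1440 + 1295; 1295 = 21·60 + 35 → 21:35, 2024-08-27 - 1 day = 2024-08-26
→ 2024-08-26 21:35 JWT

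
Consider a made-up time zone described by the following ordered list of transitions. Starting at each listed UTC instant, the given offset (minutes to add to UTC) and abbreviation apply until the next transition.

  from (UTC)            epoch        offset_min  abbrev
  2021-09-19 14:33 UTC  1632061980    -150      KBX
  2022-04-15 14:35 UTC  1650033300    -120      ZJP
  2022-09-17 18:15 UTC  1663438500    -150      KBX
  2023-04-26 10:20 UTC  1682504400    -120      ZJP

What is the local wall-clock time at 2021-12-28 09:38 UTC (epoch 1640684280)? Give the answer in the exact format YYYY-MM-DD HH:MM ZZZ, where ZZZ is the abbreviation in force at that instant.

Query: 2021-12-28 09:38 UTC
Rule 1/4 (KBX, -02:30): 2021-09-19 14:33 UTC ≤ query < 2022-04-15 14:35 UTC
9·60 + 38 - 150 = 428 min
428 = 0·1440 + 428; 428 = 7·60 + 8 → 07:08, same day
→ 2021-12-28 07:08 KBX

2021-12-28 07:08 KBX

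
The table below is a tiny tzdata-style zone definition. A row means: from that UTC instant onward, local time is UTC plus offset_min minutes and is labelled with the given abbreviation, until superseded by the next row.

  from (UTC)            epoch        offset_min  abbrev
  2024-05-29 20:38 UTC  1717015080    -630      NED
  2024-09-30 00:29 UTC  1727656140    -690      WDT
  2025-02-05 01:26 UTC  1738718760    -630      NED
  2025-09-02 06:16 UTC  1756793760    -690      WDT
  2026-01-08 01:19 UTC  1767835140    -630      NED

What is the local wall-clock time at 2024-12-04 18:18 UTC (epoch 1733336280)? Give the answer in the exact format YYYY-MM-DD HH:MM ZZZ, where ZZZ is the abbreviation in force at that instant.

Query: 2024-12-04 18:18 UTC
Rule 2/5 (WDT, -11:30): 2024-09-30 00:29 UTC ≤ query < 2025-02-05 01:26 UTC
18·60 + 18 - 690 = 408 min
408 = 0·1440 + 408; 408 = 6·60 + 48 → 06:48, same day
→ 2024-12-04 06:48 WDT

2024-12-04 06:48 WDT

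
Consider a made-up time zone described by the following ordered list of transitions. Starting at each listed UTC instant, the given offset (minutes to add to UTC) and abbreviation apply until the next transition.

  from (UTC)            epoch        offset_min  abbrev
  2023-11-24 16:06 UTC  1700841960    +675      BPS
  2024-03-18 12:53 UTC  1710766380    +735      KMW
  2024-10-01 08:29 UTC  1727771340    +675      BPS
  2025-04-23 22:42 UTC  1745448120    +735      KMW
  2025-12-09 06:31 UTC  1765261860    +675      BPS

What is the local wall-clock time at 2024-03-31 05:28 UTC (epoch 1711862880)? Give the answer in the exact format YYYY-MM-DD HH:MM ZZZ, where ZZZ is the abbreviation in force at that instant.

Query: 2024-03-31 05:28 UTC
Rule 2/5 (KMW, +12:15): 2024-03-18 12:53 UTC ≤ query < 2024-10-01 08:29 UTC
5·60 + 28 + 735 = 1063 min
1063 = 0·1440 + 1063; 1063 = 17·60 + 43 → 17:43, same day
→ 2024-03-31 17:43 KMW

2024-03-31 17:43 KMW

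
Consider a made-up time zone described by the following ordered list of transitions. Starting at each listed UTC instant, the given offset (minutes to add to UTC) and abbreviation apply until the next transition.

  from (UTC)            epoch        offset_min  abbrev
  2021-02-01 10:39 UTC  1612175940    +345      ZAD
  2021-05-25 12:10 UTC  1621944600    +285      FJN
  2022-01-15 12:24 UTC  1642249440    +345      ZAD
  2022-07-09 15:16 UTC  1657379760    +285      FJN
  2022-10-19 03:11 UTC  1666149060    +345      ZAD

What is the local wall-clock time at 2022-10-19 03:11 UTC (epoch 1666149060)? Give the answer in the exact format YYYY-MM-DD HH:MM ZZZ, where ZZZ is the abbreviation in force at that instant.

2022-10-19 08:56 ZAD

Query: 2022-10-19 03:11 UTC
Rule 5/5 (ZAD, +05:45): 2022-10-19 03:11 UTC ≤ query < +∞
3·60 + 11 + 345 = 536 min
536 = 0·1440 + 536; 536 = 8·60 + 56 → 08:56, same day
→ 2022-10-19 08:56 ZAD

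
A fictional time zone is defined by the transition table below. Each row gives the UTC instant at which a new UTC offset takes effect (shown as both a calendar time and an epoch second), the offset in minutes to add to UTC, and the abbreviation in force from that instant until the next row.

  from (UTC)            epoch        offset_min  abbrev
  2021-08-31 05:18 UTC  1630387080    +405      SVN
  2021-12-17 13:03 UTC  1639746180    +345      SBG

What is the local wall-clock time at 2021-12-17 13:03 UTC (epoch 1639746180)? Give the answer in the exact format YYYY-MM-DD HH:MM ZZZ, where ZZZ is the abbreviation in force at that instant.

Query: 2021-12-17 13:03 UTC
Rule 2/2 (SBG, +05:45): 2021-12-17 13:03 UTC ≤ query < +∞
13·60 + 3 + 345 = 1128 min
1128 = 0·1440 + 1128; 1128 = 18·60 + 48 → 18:48, same day
→ 2021-12-17 18:48 SBG

2021-12-17 18:48 SBG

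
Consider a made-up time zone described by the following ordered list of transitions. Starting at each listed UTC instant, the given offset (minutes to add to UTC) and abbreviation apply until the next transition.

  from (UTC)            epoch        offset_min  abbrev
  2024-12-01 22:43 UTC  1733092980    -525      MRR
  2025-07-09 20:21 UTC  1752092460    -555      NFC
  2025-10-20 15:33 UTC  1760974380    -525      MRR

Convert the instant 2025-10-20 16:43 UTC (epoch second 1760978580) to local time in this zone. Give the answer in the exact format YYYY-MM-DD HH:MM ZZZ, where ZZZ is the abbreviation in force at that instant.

2025-10-20 07:58 MRR

Query: 2025-10-20 16:43 UTC
Rule 3/3 (MRR, -08:45): 2025-10-20 15:33 UTC ≤ query < +∞
16·60 + 43 - 525 = 478 min
478 = 0·1440 + 478; 478 = 7·60 + 58 → 07:58, same day
→ 2025-10-20 07:58 MRR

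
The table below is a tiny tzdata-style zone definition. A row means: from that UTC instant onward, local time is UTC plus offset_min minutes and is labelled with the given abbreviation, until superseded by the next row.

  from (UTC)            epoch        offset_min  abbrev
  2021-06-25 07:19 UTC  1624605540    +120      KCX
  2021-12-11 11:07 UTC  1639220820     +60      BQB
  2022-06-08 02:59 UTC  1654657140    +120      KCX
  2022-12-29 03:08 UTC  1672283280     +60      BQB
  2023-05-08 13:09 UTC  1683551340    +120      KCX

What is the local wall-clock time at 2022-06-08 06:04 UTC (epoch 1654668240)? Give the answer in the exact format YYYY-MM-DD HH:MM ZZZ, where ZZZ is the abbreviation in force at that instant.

2022-06-08 08:04 KCX

Query: 2022-06-08 06:04 UTC
Rule 3/5 (KCX, +02:00): 2022-06-08 02:59 UTC ≤ query < 2022-12-29 03:08 UTC
6·60 + 4 + 120 = 484 min
484 = 0·1440 + 484; 484 = 8·60 + 4 → 08:04, same day
→ 2022-06-08 08:04 KCX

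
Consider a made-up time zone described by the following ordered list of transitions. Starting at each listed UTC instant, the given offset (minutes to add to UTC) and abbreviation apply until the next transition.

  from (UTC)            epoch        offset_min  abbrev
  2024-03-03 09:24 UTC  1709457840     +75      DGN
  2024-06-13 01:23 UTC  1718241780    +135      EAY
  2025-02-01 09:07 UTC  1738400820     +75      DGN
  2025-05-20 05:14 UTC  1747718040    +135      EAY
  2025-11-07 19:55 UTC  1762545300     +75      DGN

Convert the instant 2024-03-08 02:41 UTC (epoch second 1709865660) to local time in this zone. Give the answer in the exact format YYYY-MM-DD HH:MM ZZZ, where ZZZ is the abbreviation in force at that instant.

2024-03-08 03:56 DGN

Query: 2024-03-08 02:41 UTC
Rule 1/5 (DGN, +01:15): 2024-03-03 09:24 UTC ≤ query < 2024-06-13 01:23 UTC
2·60 + 41 + 75 = 236 min
236 = 0·1440 + 236; 236 = 3·60 + 56 → 03:56, same day
→ 2024-03-08 03:56 DGN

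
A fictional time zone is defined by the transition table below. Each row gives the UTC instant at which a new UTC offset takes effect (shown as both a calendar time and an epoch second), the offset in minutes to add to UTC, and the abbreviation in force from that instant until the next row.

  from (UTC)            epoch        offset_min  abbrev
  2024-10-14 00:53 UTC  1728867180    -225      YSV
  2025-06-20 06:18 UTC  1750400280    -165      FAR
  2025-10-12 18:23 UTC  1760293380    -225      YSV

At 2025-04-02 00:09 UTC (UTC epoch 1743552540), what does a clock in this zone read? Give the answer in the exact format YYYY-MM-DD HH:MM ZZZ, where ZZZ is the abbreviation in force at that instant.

Query: 2025-04-02 00:09 UTC
Rule 1/3 (YSV, -03:45): 2024-10-14 00:53 UTC ≤ query < 2025-06-20 06:18 UTC
0·60 + 9 - 225 = -216 min
-216 = -1·1440 + 1224; 1224 = 20·60 + 24 → 20:24, 2025-04-02 - 1 day = 2025-04-01
→ 2025-04-01 20:24 YSV

2025-04-01 20:24 YSV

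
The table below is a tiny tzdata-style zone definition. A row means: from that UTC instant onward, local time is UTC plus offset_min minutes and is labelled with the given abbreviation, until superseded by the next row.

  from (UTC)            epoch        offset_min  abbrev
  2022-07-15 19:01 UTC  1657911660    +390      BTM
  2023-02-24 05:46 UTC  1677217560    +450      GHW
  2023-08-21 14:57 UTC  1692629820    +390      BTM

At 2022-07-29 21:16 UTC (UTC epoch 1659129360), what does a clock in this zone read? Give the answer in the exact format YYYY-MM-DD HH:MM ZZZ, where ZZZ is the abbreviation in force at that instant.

2022-07-30 03:46 BTM

Query: 2022-07-29 21:16 UTC
Rule 1/3 (BTM, +06:30): 2022-07-15 19:01 UTC ≤ query < 2023-02-24 05:46 UTC
21·60 + 16 + 390 = 1666 min
1666 = 1·1440 + 226; 226 = 3·60 + 46 → 03:46, 2022-07-29 + 1 day = 2022-07-30
→ 2022-07-30 03:46 BTM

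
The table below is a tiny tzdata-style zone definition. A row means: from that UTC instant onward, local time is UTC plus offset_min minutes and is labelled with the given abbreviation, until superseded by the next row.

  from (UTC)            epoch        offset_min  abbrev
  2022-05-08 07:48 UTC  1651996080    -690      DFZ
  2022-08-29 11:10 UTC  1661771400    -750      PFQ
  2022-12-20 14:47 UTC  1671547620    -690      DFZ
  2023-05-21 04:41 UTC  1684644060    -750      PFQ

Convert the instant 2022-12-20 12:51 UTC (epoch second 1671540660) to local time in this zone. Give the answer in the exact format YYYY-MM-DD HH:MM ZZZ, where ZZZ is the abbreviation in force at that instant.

Query: 2022-12-20 12:51 UTC
Rule 2/4 (PFQ, -12:30): 2022-08-29 11:10 UTC ≤ query < 2022-12-20 14:47 UTC
12·60 + 51 - 750 = 21 min
21 = 0·1440 + 21; 21 = 0·60 + 21 → 00:21, same day
→ 2022-12-20 00:21 PFQ

2022-12-20 00:21 PFQ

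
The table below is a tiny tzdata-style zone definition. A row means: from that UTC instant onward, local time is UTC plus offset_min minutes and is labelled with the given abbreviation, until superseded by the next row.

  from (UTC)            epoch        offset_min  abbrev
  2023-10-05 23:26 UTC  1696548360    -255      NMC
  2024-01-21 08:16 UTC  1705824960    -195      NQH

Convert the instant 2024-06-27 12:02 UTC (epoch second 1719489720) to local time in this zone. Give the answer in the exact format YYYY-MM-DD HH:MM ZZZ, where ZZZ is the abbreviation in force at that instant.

2024-06-27 08:47 NQH

Query: 2024-06-27 12:02 UTC
Rule 2/2 (NQH, -03:15): 2024-01-21 08:16 UTC ≤ query < +∞
12·60 + 2 - 195 = 527 min
527 = 0·1440 + 527; 527 = 8·60 + 47 → 08:47, same day
→ 2024-06-27 08:47 NQH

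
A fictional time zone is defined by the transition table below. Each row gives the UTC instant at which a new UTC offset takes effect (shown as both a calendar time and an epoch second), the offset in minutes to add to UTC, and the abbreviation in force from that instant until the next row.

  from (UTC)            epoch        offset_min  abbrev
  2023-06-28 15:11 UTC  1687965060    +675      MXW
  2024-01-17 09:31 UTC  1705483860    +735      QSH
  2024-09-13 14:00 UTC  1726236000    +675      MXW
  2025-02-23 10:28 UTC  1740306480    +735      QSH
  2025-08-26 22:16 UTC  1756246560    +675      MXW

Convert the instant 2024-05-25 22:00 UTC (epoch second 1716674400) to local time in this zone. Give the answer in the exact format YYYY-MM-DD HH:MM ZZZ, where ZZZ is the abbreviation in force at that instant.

Query: 2024-05-25 22:00 UTC
Rule 2/5 (QSH, +12:15): 2024-01-17 09:31 UTC ≤ query < 2024-09-13 14:00 UTC
22·60 + 0 + 735 = 2055 min
2055 = 1·1440 + 615; 615 = 10·60 + 15 → 10:15, 2024-05-25 + 1 day = 2024-05-26
→ 2024-05-26 10:15 QSH

2024-05-26 10:15 QSH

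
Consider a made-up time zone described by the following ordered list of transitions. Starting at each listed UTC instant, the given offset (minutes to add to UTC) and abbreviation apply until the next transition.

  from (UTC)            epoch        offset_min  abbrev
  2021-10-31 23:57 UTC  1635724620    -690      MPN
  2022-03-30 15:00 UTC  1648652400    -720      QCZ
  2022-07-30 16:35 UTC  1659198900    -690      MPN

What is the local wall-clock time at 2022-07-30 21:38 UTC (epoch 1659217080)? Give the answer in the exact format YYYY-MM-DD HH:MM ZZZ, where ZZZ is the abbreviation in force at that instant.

2022-07-30 10:08 MPN

Query: 2022-07-30 21:38 UTC
Rule 3/3 (MPN, -11:30): 2022-07-30 16:35 UTC ≤ query < +∞
21·60 + 38 - 690 = 608 min
608 = 0·1440 + 608; 608 = 10·60 + 8 → 10:08, same day
→ 2022-07-30 10:08 MPN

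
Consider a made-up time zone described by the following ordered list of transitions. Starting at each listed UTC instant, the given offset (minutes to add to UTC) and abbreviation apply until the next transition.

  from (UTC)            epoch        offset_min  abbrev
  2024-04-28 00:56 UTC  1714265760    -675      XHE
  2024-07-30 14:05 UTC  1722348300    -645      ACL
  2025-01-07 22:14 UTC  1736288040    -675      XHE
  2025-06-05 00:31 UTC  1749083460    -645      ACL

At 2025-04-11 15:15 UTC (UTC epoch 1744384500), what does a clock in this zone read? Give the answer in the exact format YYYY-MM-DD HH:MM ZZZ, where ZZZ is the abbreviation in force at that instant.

Query: 2025-04-11 15:15 UTC
Rule 3/4 (XHE, -11:15): 2025-01-07 22:14 UTC ≤ query < 2025-06-05 00:31 UTC
15·60 + 15 - 675 = 240 min
240 = 0·1440 + 240; 240 = 4·60 + 0 → 04:00, same day
→ 2025-04-11 04:00 XHE

2025-04-11 04:00 XHE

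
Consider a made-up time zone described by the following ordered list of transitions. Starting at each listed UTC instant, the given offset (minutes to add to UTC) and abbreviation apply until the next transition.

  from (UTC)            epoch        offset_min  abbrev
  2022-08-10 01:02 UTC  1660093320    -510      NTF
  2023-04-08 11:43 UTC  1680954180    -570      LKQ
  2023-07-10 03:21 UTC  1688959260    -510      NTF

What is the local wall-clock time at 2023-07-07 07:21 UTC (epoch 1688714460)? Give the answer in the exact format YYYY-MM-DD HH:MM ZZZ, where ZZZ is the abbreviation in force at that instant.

2023-07-06 21:51 LKQ

Query: 2023-07-07 07:21 UTC
Rule 2/3 (LKQ, -09:30): 2023-04-08 11:43 UTC ≤ query < 2023-07-10 03:21 UTC
7·60 + 21 - 570 = -129 min
-129 = -1·1440 + 1311; 1311 = 21·60 + 51 → 21:51, 2023-07-07 - 1 day = 2023-07-06
→ 2023-07-06 21:51 LKQ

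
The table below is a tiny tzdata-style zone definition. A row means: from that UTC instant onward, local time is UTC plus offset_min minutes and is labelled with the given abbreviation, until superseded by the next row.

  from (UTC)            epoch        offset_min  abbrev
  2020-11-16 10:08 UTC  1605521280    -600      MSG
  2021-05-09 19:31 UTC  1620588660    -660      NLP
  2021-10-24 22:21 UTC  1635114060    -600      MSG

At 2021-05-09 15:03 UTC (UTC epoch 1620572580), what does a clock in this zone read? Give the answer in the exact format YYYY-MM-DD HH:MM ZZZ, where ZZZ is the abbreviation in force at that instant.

2021-05-09 05:03 MSG

Query: 2021-05-09 15:03 UTC
Rule 1/3 (MSG, -10:00): 2020-11-16 10:08 UTC ≤ query < 2021-05-09 19:31 UTC
15·60 + 3 - 600 = 303 min
303 = 0·1440 + 303; 303 = 5·60 + 3 → 05:03, same day
→ 2021-05-09 05:03 MSG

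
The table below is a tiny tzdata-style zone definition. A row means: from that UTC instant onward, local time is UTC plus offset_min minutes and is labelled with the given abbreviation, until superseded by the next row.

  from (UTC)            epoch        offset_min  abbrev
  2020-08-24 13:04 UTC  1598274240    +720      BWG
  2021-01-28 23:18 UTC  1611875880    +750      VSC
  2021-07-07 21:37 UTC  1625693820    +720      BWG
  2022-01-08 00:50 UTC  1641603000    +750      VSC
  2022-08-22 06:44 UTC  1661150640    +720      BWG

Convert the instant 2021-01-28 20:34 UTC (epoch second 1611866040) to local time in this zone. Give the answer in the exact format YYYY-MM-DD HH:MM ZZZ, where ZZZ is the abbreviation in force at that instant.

Query: 2021-01-28 20:34 UTC
Rule 1/5 (BWG, +12:00): 2020-08-24 13:04 UTC ≤ query < 2021-01-28 23:18 UTC
20·60 + 34 + 720 = 1954 min
1954 = 1·1440 + 514; 514 = 8·60 + 34 → 08:34, 2021-01-28 + 1 day = 2021-01-29
→ 2021-01-29 08:34 BWG

2021-01-29 08:34 BWG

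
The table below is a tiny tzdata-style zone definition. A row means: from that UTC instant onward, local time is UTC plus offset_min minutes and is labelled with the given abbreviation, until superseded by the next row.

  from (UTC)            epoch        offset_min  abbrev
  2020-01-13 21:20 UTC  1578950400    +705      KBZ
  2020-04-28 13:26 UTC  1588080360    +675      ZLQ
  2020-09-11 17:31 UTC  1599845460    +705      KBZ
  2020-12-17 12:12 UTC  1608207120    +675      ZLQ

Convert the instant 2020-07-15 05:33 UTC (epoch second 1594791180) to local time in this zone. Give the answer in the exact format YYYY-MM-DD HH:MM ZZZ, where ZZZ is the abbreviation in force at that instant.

Query: 2020-07-15 05:33 UTC
Rule 2/4 (ZLQ, +11:15): 2020-04-28 13:26 UTC ≤ query < 2020-09-11 17:31 UTC
5·60 + 33 + 675 = 1008 min
1008 = 0·1440 + 1008; 1008 = 16·60 + 48 → 16:48, same day
→ 2020-07-15 16:48 ZLQ

2020-07-15 16:48 ZLQ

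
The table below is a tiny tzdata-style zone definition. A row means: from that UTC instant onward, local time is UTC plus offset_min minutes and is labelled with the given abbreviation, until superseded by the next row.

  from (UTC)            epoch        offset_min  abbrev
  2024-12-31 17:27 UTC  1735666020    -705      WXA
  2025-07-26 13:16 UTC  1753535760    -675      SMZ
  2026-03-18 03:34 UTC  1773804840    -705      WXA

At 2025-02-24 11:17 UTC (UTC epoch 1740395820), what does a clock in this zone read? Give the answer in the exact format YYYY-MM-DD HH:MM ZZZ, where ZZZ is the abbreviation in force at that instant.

Query: 2025-02-24 11:17 UTC
Rule 1/3 (WXA, -11:45): 2024-12-31 17:27 UTC ≤ query < 2025-07-26 13:16 UTC
11·60 + 17 - 705 = -28 min
-28 = -1·1440 + 1412; 1412 = 23·60 + 32 → 23:32, 2025-02-24 - 1 day = 2025-02-23
→ 2025-02-23 23:32 WXA

2025-02-23 23:32 WXA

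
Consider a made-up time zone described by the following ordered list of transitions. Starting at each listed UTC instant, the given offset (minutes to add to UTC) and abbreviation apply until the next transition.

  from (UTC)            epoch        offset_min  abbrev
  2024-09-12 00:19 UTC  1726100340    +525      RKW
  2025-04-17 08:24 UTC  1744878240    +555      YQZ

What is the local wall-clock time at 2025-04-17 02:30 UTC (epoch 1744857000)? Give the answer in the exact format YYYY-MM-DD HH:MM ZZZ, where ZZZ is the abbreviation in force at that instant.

Query: 2025-04-17 02:30 UTC
Rule 1/2 (RKW, +08:45): 2024-09-12 00:19 UTC ≤ query < 2025-04-17 08:24 UTC
2·60 + 30 + 525 = 675 min
675 = 0·1440 + 675; 675 = 11·60 + 15 → 11:15, same day
→ 2025-04-17 11:15 RKW

2025-04-17 11:15 RKW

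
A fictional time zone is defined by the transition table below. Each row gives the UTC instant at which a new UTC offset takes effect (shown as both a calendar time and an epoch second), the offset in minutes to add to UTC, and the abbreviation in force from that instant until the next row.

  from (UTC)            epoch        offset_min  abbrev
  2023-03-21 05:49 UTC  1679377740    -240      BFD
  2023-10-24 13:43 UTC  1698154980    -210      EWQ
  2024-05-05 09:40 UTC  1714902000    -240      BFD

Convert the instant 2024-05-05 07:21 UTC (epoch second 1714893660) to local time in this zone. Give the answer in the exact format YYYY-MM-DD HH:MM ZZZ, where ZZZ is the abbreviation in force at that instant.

2024-05-05 03:51 EWQ

Query: 2024-05-05 07:21 UTC
Rule 2/3 (EWQ, -03:30): 2023-10-24 13:43 UTC ≤ query < 2024-05-05 09:40 UTC
7·60 + 21 - 210 = 231 min
231 = 0·1440 + 231; 231 = 3·60 + 51 → 03:51, same day
→ 2024-05-05 03:51 EWQ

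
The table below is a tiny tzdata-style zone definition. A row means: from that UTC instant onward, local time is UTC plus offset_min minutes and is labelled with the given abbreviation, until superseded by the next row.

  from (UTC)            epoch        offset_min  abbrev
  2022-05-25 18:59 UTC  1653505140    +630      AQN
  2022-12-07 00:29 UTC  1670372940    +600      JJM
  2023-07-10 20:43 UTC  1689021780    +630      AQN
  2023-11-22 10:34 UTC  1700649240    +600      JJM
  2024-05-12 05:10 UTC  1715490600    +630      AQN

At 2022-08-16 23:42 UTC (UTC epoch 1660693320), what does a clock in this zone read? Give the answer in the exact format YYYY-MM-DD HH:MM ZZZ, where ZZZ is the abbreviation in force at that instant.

2022-08-17 10:12 AQN

Query: 2022-08-16 23:42 UTC
Rule 1/5 (AQN, +10:30): 2022-05-25 18:59 UTC ≤ query < 2022-12-07 00:29 UTC
23·60 + 42 + 630 = 2052 min
2052 = 1·1440 + 612; 612 = 10·60 + 12 → 10:12, 2022-08-16 + 1 day = 2022-08-17
→ 2022-08-17 10:12 AQN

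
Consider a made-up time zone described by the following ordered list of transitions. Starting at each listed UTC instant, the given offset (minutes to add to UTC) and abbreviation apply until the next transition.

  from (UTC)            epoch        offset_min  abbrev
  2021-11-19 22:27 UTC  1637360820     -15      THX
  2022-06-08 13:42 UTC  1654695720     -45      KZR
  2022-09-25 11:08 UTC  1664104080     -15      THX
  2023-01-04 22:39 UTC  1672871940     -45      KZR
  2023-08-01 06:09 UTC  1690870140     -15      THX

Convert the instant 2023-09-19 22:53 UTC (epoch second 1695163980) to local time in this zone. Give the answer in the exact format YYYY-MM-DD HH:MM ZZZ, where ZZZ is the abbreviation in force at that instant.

Query: 2023-09-19 22:53 UTC
Rule 5/5 (THX, -00:15): 2023-08-01 06:09 UTC ≤ query < +∞
22·60 + 53 - 15 = 1358 min
1358 = 0·1440 + 1358; 1358 = 22·60 + 38 → 22:38, same day
→ 2023-09-19 22:38 THX

2023-09-19 22:38 THX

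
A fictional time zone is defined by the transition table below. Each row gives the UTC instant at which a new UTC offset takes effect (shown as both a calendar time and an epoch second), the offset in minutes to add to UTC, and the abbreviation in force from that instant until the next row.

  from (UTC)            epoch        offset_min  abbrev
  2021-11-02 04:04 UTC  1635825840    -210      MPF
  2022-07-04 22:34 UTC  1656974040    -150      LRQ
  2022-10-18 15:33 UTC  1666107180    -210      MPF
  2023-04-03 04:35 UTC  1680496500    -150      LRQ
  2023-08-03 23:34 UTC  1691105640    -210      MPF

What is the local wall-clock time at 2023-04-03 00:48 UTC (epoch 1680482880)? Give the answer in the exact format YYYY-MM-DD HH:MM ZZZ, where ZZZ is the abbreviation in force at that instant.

Query: 2023-04-03 00:48 UTC
Rule 3/5 (MPF, -03:30): 2022-10-18 15:33 UTC ≤ query < 2023-04-03 04:35 UTC
0·60 + 48 - 210 = -162 min
-162 = -1·1440 + 1278; 1278 = 21·60 + 18 → 21:18, 2023-04-03 - 1 day = 2023-04-02
→ 2023-04-02 21:18 MPF

2023-04-02 21:18 MPF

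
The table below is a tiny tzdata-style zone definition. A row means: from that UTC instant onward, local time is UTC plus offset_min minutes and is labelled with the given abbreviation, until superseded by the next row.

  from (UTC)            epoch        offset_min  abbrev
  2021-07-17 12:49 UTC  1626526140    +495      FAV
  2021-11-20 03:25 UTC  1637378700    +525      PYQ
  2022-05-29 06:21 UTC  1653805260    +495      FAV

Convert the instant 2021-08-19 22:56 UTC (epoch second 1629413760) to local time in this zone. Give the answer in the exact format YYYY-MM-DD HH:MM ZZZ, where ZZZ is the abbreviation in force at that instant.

Query: 2021-08-19 22:56 UTC
Rule 1/3 (FAV, +08:15): 2021-07-17 12:49 UTC ≤ query < 2021-11-20 03:25 UTC
22·60 + 56 + 495 = 1871 min
1871 = 1·1440 + 431; 431 = 7·60 + 11 → 07:11, 2021-08-19 + 1 day = 2021-08-20
→ 2021-08-20 07:11 FAV

2021-08-20 07:11 FAV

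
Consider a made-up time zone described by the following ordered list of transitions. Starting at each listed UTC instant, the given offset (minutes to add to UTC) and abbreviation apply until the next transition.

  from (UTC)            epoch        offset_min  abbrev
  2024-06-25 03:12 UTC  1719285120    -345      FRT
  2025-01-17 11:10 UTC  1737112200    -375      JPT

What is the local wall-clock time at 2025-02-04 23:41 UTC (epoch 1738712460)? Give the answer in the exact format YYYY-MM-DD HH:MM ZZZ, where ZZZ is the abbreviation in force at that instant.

2025-02-04 17:26 JPT

Query: 2025-02-04 23:41 UTC
Rule 2/2 (JPT, -06:15): 2025-01-17 11:10 UTC ≤ query < +∞
23·60 + 41 - 375 = 1046 min
1046 = 0·1440 + 1046; 1046 = 17·60 + 26 → 17:26, same day
→ 2025-02-04 17:26 JPT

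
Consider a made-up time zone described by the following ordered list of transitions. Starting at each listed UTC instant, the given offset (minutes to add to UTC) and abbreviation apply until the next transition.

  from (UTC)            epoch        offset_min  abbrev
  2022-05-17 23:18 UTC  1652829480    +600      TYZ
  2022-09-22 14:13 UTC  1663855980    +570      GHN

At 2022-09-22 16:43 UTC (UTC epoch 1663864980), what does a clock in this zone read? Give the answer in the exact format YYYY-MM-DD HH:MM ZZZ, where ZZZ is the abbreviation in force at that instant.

Query: 2022-09-22 16:43 UTC
Rule 2/2 (GHN, +09:30): 2022-09-22 14:13 UTC ≤ query < +∞
16·60 + 43 + 570 = 1573 min
1573 = 1·1440 + 133; 133 = 2·60 + 13 → 02:13, 2022-09-22 + 1 day = 2022-09-23
→ 2022-09-23 02:13 GHN

2022-09-23 02:13 GHN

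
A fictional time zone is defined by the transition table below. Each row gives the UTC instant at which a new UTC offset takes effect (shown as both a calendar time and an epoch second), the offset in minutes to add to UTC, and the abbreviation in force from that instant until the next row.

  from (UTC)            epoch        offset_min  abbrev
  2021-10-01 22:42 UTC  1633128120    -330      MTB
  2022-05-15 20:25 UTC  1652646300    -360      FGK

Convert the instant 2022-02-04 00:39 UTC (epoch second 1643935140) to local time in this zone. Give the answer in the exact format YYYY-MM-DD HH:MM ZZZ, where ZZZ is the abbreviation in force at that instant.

2022-02-03 19:09 MTB

Query: 2022-02-04 00:39 UTC
Rule 1/2 (MTB, -05:30): 2021-10-01 22:42 UTC ≤ query < 2022-05-15 20:25 UTC
0·60 + 39 - 330 = -291 min
-291 = -1·1440 + 1149; 1149 = 19·60 + 9 → 19:09, 2022-02-04 - 1 day = 2022-02-03
→ 2022-02-03 19:09 MTB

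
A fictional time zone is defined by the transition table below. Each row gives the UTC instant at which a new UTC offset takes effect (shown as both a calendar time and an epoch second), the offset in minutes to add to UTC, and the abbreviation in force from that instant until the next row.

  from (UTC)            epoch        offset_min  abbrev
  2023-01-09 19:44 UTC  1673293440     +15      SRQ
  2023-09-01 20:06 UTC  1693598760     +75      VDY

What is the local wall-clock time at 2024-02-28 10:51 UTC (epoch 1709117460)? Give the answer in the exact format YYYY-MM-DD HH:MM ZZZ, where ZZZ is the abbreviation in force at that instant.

2024-02-28 12:06 VDY

Query: 2024-02-28 10:51 UTC
Rule 2/2 (VDY, +01:15): 2023-09-01 20:06 UTC ≤ query < +∞
10·60 + 51 + 75 = 726 min
726 = 0·1440 + 726; 726 = 12·60 + 6 → 12:06, same day
→ 2024-02-28 12:06 VDY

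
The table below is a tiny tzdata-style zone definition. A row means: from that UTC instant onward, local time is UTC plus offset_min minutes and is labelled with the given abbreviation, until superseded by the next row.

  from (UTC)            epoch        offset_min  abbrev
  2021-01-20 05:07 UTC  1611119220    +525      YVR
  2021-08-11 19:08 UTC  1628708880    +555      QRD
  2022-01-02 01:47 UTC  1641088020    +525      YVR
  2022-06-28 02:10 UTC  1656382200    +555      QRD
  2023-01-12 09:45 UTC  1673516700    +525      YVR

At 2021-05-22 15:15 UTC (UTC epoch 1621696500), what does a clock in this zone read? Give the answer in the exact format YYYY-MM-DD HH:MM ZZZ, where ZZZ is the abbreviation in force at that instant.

2021-05-23 00:00 YVR

Query: 2021-05-22 15:15 UTC
Rule 1/5 (YVR, +08:45): 2021-01-20 05:07 UTC ≤ query < 2021-08-11 19:08 UTC
15·60 + 15 + 525 = 1440 min
1440 = 1·1440 + 0; 0 = 0·60 + 0 → 00:00, 2021-05-22 + 1 day = 2021-05-23
→ 2021-05-23 00:00 YVR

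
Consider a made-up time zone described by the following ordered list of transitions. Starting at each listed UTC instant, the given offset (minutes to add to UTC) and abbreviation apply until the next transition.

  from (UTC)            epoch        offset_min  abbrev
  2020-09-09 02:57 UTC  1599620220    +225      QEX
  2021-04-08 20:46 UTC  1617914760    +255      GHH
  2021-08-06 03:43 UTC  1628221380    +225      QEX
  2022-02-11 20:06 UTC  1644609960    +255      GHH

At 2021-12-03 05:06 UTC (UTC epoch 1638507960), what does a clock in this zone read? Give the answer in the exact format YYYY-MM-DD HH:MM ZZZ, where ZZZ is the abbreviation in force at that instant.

2021-12-03 08:51 QEX

Query: 2021-12-03 05:06 UTC
Rule 3/4 (QEX, +03:45): 2021-08-06 03:43 UTC ≤ query < 2022-02-11 20:06 UTC
5·60 + 6 + 225 = 531 min
531 = 0·1440 + 531; 531 = 8·60 + 51 → 08:51, same day
→ 2021-12-03 08:51 QEX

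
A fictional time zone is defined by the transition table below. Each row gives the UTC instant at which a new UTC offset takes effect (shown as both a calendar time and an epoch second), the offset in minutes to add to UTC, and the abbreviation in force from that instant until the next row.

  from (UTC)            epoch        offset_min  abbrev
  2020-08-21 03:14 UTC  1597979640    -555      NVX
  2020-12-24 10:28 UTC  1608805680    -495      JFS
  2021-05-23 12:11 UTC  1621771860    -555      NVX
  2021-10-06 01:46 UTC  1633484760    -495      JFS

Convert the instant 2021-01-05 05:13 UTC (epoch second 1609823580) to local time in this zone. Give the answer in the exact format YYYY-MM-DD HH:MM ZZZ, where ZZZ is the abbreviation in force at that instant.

2021-01-04 20:58 JFS

Query: 2021-01-05 05:13 UTC
Rule 2/4 (JFS, -08:15): 2020-12-24 10:28 UTC ≤ query < 2021-05-23 12:11 UTC
5·60 + 13 - 495 = -182 min
-182 = -1·1440 + 1258; 1258 = 20·60 + 58 → 20:58, 2021-01-05 - 1 day = 2021-01-04
→ 2021-01-04 20:58 JFS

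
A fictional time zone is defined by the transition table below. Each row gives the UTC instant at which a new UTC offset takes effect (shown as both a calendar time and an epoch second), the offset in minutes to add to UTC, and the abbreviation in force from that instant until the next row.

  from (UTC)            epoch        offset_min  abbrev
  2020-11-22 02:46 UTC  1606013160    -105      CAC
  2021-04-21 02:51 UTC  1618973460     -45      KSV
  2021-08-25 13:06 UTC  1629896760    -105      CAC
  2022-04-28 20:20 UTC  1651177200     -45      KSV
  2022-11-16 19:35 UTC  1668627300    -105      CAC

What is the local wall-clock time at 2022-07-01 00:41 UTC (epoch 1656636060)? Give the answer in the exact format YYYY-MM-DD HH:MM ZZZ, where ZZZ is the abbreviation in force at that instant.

Query: 2022-07-01 00:41 UTC
Rule 4/5 (KSV, -00:45): 2022-04-28 20:20 UTC ≤ query < 2022-11-16 19:35 UTC
0·60 + 41 - 45 = -4 min
-4 = -1·1440 + 1436; 1436 = 23·60 + 56 → 23:56, 2022-07-01 - 1 day = 2022-06-30
→ 2022-06-30 23:56 KSV

2022-06-30 23:56 KSV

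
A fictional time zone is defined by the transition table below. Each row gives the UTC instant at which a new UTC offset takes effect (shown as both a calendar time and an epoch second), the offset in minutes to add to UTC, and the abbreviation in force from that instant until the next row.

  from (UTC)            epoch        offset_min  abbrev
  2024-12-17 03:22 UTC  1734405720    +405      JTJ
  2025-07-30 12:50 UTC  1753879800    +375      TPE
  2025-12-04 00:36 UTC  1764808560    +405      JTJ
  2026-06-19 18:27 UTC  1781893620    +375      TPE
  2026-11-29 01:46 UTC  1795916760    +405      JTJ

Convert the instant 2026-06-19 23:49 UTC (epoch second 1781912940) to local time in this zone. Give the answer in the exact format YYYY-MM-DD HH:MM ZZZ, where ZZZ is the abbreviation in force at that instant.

2026-06-20 06:04 TPE

Query: 2026-06-19 23:49 UTC
Rule 4/5 (TPE, +06:15): 2026-06-19 18:27 UTC ≤ query < 2026-11-29 01:46 UTC
23·60 + 49 + 375 = 1804 min
1804 = 1·1440 + 364; 364 = 6·60 + 4 → 06:04, 2026-06-19 + 1 day = 2026-06-20
→ 2026-06-20 06:04 TPE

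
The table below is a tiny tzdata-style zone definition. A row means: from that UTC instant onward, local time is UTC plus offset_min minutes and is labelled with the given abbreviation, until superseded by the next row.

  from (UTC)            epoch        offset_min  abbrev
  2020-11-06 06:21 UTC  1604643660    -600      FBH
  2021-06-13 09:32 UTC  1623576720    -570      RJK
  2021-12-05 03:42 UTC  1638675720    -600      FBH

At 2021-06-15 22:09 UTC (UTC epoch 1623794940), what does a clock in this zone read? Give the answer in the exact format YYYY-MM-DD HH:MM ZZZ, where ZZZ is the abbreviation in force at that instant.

Query: 2021-06-15 22:09 UTC
Rule 2/3 (RJK, -09:30): 2021-06-13 09:32 UTC ≤ query < 2021-12-05 03:42 UTC
22·60 + 9 - 570 = 759 min
759 = 0·1440 + 759; 759 = 12·60 + 39 → 12:39, same day
→ 2021-06-15 12:39 RJK

2021-06-15 12:39 RJK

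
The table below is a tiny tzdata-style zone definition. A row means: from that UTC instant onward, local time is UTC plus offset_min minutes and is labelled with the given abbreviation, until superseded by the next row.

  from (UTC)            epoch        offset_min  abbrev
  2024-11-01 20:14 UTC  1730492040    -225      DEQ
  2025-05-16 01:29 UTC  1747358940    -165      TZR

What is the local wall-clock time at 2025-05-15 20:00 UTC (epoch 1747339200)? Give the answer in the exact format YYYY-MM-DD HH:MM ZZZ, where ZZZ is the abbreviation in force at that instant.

2025-05-15 16:15 DEQ

Query: 2025-05-15 20:00 UTC
Rule 1/2 (DEQ, -03:45): 2024-11-01 20:14 UTC ≤ query < 2025-05-16 01:29 UTC
20·60 + 0 - 225 = 975 min
975 = 0·1440 + 975; 975 = 16·60 + 15 → 16:15, same day
→ 2025-05-15 16:15 DEQ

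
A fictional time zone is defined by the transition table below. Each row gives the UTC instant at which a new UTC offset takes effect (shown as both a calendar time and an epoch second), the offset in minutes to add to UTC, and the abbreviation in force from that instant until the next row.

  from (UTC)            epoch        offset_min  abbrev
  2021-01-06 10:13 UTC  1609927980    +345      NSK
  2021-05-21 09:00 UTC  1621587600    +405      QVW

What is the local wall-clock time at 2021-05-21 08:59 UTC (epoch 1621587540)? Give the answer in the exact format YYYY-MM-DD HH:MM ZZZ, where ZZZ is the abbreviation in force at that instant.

2021-05-21 14:44 NSK

Query: 2021-05-21 08:59 UTC
Rule 1/2 (NSK, +05:45): 2021-01-06 10:13 UTC ≤ query < 2021-05-21 09:00 UTC
8·60 + 59 + 345 = 884 min
884 = 0·1440 + 884; 884 = 14·60 + 44 → 14:44, same day
→ 2021-05-21 14:44 NSK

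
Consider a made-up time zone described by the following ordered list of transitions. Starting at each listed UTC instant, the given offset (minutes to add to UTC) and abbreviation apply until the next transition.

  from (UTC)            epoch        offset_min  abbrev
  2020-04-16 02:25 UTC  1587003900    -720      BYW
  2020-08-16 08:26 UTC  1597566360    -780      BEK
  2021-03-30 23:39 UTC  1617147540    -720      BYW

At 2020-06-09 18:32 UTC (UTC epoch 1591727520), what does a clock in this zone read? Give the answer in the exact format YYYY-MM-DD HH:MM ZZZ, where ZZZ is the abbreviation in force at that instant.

Query: 2020-06-09 18:32 UTC
Rule 1/3 (BYW, -12:00): 2020-04-16 02:25 UTC ≤ query < 2020-08-16 08:26 UTC
18·60 + 32 - 720 = 392 min
392 = 0·1440 + 392; 392 = 6·60 + 32 → 06:32, same day
→ 2020-06-09 06:32 BYW

2020-06-09 06:32 BYW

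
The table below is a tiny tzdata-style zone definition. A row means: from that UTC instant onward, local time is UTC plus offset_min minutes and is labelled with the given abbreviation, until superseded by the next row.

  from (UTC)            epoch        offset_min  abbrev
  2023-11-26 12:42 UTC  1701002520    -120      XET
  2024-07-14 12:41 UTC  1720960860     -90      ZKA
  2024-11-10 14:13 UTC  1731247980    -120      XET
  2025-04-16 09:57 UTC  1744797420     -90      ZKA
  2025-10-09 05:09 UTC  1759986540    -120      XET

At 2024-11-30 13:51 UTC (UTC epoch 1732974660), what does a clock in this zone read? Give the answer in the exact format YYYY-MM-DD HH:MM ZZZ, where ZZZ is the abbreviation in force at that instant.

Query: 2024-11-30 13:51 UTC
Rule 3/5 (XET, -02:00): 2024-11-10 14:13 UTC ≤ query < 2025-04-16 09:57 UTC
13·60 + 51 - 120 = 711 min
711 = 0·1440 + 711; 711 = 11·60 + 51 → 11:51, same day
→ 2024-11-30 11:51 XET

2024-11-30 11:51 XET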